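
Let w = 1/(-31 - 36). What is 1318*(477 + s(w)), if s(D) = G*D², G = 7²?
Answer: 2822236036/4489 ≈ 6.2870e+5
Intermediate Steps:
G = 49
w = -1/67 (w = 1/(-67) = -1/67 ≈ -0.014925)
s(D) = 49*D²
1318*(477 + s(w)) = 1318*(477 + 49*(-1/67)²) = 1318*(477 + 49*(1/4489)) = 1318*(477 + 49/4489) = 1318*(2141302/4489) = 2822236036/4489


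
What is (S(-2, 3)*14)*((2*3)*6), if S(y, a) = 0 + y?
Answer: -1008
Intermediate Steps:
S(y, a) = y
(S(-2, 3)*14)*((2*3)*6) = (-2*14)*((2*3)*6) = -168*6 = -28*36 = -1008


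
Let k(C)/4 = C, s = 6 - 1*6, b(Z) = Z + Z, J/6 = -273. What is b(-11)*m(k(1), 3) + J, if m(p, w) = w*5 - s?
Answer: -1968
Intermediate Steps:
J = -1638 (J = 6*(-273) = -1638)
b(Z) = 2*Z
s = 0 (s = 6 - 6 = 0)
k(C) = 4*C
m(p, w) = 5*w (m(p, w) = w*5 - 1*0 = 5*w + 0 = 5*w)
b(-11)*m(k(1), 3) + J = (2*(-11))*(5*3) - 1638 = -22*15 - 1638 = -330 - 1638 = -1968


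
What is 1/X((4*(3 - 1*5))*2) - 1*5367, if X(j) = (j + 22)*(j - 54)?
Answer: -2254141/420 ≈ -5367.0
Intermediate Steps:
X(j) = (-54 + j)*(22 + j) (X(j) = (22 + j)*(-54 + j) = (-54 + j)*(22 + j))
1/X((4*(3 - 1*5))*2) - 1*5367 = 1/(-1188 + ((4*(3 - 1*5))*2)**2 - 32*4*(3 - 1*5)*2) - 1*5367 = 1/(-1188 + ((4*(3 - 5))*2)**2 - 32*4*(3 - 5)*2) - 5367 = 1/(-1188 + ((4*(-2))*2)**2 - 32*4*(-2)*2) - 5367 = 1/(-1188 + (-8*2)**2 - (-256)*2) - 5367 = 1/(-1188 + (-16)**2 - 32*(-16)) - 5367 = 1/(-1188 + 256 + 512) - 5367 = 1/(-420) - 5367 = -1/420 - 5367 = -2254141/420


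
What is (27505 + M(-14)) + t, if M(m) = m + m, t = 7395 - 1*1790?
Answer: 33082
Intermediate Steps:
t = 5605 (t = 7395 - 1790 = 5605)
M(m) = 2*m
(27505 + M(-14)) + t = (27505 + 2*(-14)) + 5605 = (27505 - 28) + 5605 = 27477 + 5605 = 33082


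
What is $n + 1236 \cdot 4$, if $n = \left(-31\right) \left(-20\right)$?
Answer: $5564$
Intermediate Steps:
$n = 620$
$n + 1236 \cdot 4 = 620 + 1236 \cdot 4 = 620 + 4944 = 5564$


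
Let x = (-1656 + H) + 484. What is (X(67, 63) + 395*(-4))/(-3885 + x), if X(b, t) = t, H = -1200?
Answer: 1517/6257 ≈ 0.24245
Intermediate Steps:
x = -2372 (x = (-1656 - 1200) + 484 = -2856 + 484 = -2372)
(X(67, 63) + 395*(-4))/(-3885 + x) = (63 + 395*(-4))/(-3885 - 2372) = (63 - 1580)/(-6257) = -1517*(-1/6257) = 1517/6257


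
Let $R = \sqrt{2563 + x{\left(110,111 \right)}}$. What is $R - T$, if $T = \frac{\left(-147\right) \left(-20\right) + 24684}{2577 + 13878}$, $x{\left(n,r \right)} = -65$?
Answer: $- \frac{9208}{5485} + \sqrt{2498} \approx 48.301$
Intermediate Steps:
$T = \frac{9208}{5485}$ ($T = \frac{2940 + 24684}{16455} = 27624 \cdot \frac{1}{16455} = \frac{9208}{5485} \approx 1.6788$)
$R = \sqrt{2498}$ ($R = \sqrt{2563 - 65} = \sqrt{2498} \approx 49.98$)
$R - T = \sqrt{2498} - \frac{9208}{5485} = - \frac{9208}{5485} + \sqrt{2498}$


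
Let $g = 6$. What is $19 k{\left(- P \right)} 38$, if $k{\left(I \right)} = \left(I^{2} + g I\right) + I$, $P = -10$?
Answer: $122740$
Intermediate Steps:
$k{\left(I \right)} = I^{2} + 7 I$ ($k{\left(I \right)} = \left(I^{2} + 6 I\right) + I = I^{2} + 7 I$)
$19 k{\left(- P \right)} 38 = 19 \left(-1\right) \left(-10\right) \left(7 - -10\right) 38 = 19 \cdot 10 \left(7 + 10\right) 38 = 19 \cdot 10 \cdot 17 \cdot 38 = 19 \cdot 170 \cdot 38 = 3230 \cdot 38 = 122740$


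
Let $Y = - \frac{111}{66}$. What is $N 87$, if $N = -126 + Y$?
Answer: $- \frac{244383}{22} \approx -11108.0$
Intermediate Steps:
$Y = - \frac{37}{22}$ ($Y = - \frac{111}{66} = \left(-1\right) \frac{37}{22} = - \frac{37}{22} \approx -1.6818$)
$N = - \frac{2809}{22}$ ($N = -126 - \frac{37}{22} = - \frac{2809}{22} \approx -127.68$)
$N 87 = \left(- \frac{2809}{22}\right) 87 = - \frac{244383}{22}$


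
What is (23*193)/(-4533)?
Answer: -4439/4533 ≈ -0.97926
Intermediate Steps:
(23*193)/(-4533) = 4439*(-1/4533) = -4439/4533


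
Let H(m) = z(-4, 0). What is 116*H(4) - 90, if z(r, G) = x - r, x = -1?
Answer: 258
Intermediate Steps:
z(r, G) = -1 - r
H(m) = 3 (H(m) = -1 - 1*(-4) = -1 + 4 = 3)
116*H(4) - 90 = 116*3 - 90 = 348 - 90 = 258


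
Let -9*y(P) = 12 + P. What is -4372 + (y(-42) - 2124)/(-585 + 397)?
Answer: -1229723/282 ≈ -4360.7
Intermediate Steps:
y(P) = -4/3 - P/9 (y(P) = -(12 + P)/9 = -4/3 - P/9)
-4372 + (y(-42) - 2124)/(-585 + 397) = -4372 + ((-4/3 - 1/9*(-42)) - 2124)/(-585 + 397) = -4372 + ((-4/3 + 14/3) - 2124)/(-188) = -4372 + (10/3 - 2124)*(-1/188) = -4372 - 6362/3*(-1/188) = -4372 + 3181/282 = -1229723/282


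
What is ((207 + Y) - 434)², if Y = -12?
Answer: 57121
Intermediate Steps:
((207 + Y) - 434)² = ((207 - 12) - 434)² = (195 - 434)² = (-239)² = 57121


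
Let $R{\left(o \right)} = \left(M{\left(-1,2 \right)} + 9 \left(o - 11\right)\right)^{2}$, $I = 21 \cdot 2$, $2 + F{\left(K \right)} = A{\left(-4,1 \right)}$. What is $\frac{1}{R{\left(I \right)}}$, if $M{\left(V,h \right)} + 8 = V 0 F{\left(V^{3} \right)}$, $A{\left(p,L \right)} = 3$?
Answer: $\frac{1}{73441} \approx 1.3616 \cdot 10^{-5}$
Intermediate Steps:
$F{\left(K \right)} = 1$ ($F{\left(K \right)} = -2 + 3 = 1$)
$M{\left(V,h \right)} = -8$ ($M{\left(V,h \right)} = -8 + V 0 \cdot 1 = -8 + 0 \cdot 1 = -8 + 0 = -8$)
$I = 42$
$R{\left(o \right)} = \left(-107 + 9 o\right)^{2}$ ($R{\left(o \right)} = \left(-8 + 9 \left(o - 11\right)\right)^{2} = \left(-8 + 9 \left(-11 + o\right)\right)^{2} = \left(-8 + \left(-99 + 9 o\right)\right)^{2} = \left(-107 + 9 o\right)^{2}$)
$\frac{1}{R{\left(I \right)}} = \frac{1}{\left(-107 + 9 \cdot 42\right)^{2}} = \frac{1}{\left(-107 + 378\right)^{2}} = \frac{1}{271^{2}} = \frac{1}{73441}$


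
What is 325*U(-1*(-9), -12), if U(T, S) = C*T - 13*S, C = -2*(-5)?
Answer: 79950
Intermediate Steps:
C = 10
U(T, S) = -13*S + 10*T (U(T, S) = 10*T - 13*S = -13*S + 10*T)
325*U(-1*(-9), -12) = 325*(-13*(-12) + 10*(-1*(-9))) = 325*(156 + 10*9) = 325*(156 + 90) = 325*246 = 79950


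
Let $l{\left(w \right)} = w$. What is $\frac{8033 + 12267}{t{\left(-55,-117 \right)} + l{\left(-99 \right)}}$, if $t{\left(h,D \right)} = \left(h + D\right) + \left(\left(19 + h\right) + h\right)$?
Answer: $- \frac{10150}{181} \approx -56.077$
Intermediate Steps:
$t{\left(h,D \right)} = 19 + D + 3 h$ ($t{\left(h,D \right)} = \left(D + h\right) + \left(19 + 2 h\right) = 19 + D + 3 h$)
$\frac{8033 + 12267}{t{\left(-55,-117 \right)} + l{\left(-99 \right)}} = \frac{8033 + 12267}{\left(19 - 117 + 3 \left(-55\right)\right) - 99} = \frac{20300}{\left(19 - 117 - 165\right) - 99} = \frac{20300}{-263 - 99} = \frac{20300}{-362} = 20300 \left(- \frac{1}{362}\right) = - \frac{10150}{181}$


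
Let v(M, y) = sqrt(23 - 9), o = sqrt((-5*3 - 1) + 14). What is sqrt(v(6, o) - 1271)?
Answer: sqrt(-1271 + sqrt(14)) ≈ 35.599*I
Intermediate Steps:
o = I*sqrt(2) (o = sqrt((-15 - 1) + 14) = sqrt(-16 + 14) = sqrt(-2) = I*sqrt(2) ≈ 1.4142*I)
v(M, y) = sqrt(14)
sqrt(v(6, o) - 1271) = sqrt(sqrt(14) - 1271) = sqrt(-1271 + sqrt(14))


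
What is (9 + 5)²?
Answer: 196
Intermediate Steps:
(9 + 5)² = 14² = 196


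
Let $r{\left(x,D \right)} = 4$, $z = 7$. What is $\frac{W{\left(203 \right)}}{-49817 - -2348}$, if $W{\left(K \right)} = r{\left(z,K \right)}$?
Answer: $- \frac{4}{47469} \approx -8.4265 \cdot 10^{-5}$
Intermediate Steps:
$W{\left(K \right)} = 4$
$\frac{W{\left(203 \right)}}{-49817 - -2348} = \frac{4}{-49817 - -2348} = \frac{4}{-49817 + 2348} = \frac{4}{-47469} = 4 \left(- \frac{1}{47469}\right) = - \frac{4}{47469}$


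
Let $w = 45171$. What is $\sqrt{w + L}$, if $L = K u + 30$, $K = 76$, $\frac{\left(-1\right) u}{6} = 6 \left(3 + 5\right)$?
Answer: $\sqrt{23313} \approx 152.69$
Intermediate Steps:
$u = -288$ ($u = - 6 \cdot 6 \left(3 + 5\right) = - 6 \cdot 6 \cdot 8 = \left(-6\right) 48 = -288$)
$L = -21858$ ($L = 76 \left(-288\right) + 30 = -21888 + 30 = -21858$)
$\sqrt{w + L} = \sqrt{45171 - 21858} = \sqrt{23313}$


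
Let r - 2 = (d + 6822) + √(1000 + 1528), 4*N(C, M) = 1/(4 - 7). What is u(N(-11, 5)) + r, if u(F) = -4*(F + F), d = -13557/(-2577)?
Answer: 17600723/2577 + 4*√158 ≈ 6880.2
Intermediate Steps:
d = 4519/859 (d = -13557*(-1/2577) = 4519/859 ≈ 5.2608)
N(C, M) = -1/12 (N(C, M) = 1/(4*(4 - 7)) = (¼)/(-3) = (¼)*(-⅓) = -1/12)
u(F) = -8*F
r = 5866335/859 + 4*√158 (r = 2 + ((4519/859 + 6822) + √(1000 + 1528)) = 2 + (5864617/859 + √2528) = 2 + (5864617/859 + 4*√158) = 5866335/859 + 4*√158 ≈ 6879.5)
u(N(-11, 5)) + r = -8*(-1/12) + (5866335/859 + 4*√158) = ⅔ + (5866335/859 + 4*√158) = 17600723/2577 + 4*√158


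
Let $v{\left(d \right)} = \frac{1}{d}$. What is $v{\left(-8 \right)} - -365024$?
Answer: $\frac{2920191}{8} \approx 3.6502 \cdot 10^{5}$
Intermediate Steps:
$v{\left(-8 \right)} - -365024 = \frac{1}{-8} - -365024 = - \frac{1}{8} + 365024 = \frac{2920191}{8}$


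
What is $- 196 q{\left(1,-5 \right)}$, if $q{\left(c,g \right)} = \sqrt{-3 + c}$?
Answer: $- 196 i \sqrt{2} \approx - 277.19 i$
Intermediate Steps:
$- 196 q{\left(1,-5 \right)} = - 196 \sqrt{-3 + 1} = - 196 \sqrt{-2} = - 196 i \sqrt{2}$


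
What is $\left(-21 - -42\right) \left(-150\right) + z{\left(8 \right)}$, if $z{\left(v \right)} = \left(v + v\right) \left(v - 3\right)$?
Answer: $-3070$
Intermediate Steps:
$z{\left(v \right)} = 2 v \left(-3 + v\right)$
$\left(-21 - -42\right) \left(-150\right) + z{\left(8 \right)} = \left(-21 - -42\right) \left(-150\right) + 2 \cdot 8 \left(-3 + 8\right) = \left(-21 + 42\right) \left(-150\right) + 2 \cdot 8 \cdot 5 = 21 \left(-150\right) + 80 = -3150 + 80 = -3070$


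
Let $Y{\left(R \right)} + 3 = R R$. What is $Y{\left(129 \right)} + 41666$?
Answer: $58304$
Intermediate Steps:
$Y{\left(R \right)} = -3 + R^{2}$ ($Y{\left(R \right)} = -3 + R R = -3 + R^{2}$)
$Y{\left(129 \right)} + 41666 = \left(-3 + 129^{2}\right) + 41666 = \left(-3 + 16641\right) + 41666 = 16638 + 41666 = 58304$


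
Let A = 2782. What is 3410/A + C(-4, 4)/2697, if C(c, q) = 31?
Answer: 149726/121017 ≈ 1.2372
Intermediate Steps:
3410/A + C(-4, 4)/2697 = 3410/2782 + 31/2697 = 3410*(1/2782) + 31*(1/2697) = 1705/1391 + 1/87 = 149726/121017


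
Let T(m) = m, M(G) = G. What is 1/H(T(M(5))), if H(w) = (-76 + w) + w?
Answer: -1/66 ≈ -0.015152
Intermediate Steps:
H(w) = -76 + 2*w
1/H(T(M(5))) = 1/(-76 + 2*5) = 1/(-76 + 10) = 1/(-66) = -1/66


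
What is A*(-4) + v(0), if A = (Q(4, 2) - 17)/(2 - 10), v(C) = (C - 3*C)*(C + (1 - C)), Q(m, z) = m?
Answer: -13/2 ≈ -6.5000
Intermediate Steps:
v(C) = -2*C (v(C) = -2*C*1 = -2*C)
A = 13/8 (A = (4 - 17)/(2 - 10) = -13/(-8) = -13*(-⅛) = 13/8 ≈ 1.6250)
A*(-4) + v(0) = (13/8)*(-4) - 2*0 = -13/2 + 0 = -13/2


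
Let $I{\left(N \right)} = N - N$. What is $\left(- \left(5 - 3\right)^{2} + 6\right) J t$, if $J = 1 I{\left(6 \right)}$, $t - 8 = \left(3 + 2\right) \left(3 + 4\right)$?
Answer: $0$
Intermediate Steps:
$I{\left(N \right)} = 0$
$t = 43$ ($t = 8 + \left(3 + 2\right) \left(3 + 4\right) = 8 + 5 \cdot 7 = 8 + 35 = 43$)
$J = 0$ ($J = 1 \cdot 0 = 0$)
$\left(- \left(5 - 3\right)^{2} + 6\right) J t = \left(- \left(5 - 3\right)^{2} + 6\right) 0 \cdot 43 = \left(- 2^{2} + 6\right) 0 \cdot 43 = \left(\left(-1\right) 4 + 6\right) 0 \cdot 43 = \left(-4 + 6\right) 0 \cdot 43 = 2 \cdot 0 \cdot 43 = 0 \cdot 43 = 0$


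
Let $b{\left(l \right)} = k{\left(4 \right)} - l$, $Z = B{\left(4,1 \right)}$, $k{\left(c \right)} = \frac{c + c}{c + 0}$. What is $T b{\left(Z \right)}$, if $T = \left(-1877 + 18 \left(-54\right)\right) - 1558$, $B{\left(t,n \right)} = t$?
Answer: $8814$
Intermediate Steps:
$k{\left(c \right)} = 2$ ($k{\left(c \right)} = \frac{2 c}{c} = 2$)
$Z = 4$
$b{\left(l \right)} = 2 - l$
$T = -4407$ ($T = \left(-1877 - 972\right) - 1558 = -2849 - 1558 = -4407$)
$T b{\left(Z \right)} = - 4407 \left(2 - 4\right) = \left(-4407\right) \left(-2\right) = 8814$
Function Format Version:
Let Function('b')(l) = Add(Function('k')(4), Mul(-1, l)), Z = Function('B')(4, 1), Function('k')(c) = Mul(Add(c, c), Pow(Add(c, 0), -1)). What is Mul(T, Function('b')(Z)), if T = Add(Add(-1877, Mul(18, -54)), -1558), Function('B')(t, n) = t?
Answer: 8814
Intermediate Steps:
Function('k')(c) = 2 (Function('k')(c) = Mul(Mul(2, c), Pow(c, -1)) = 2)
Z = 4
Function('b')(l) = Add(2, Mul(-1, l))
T = -4407 (T = Add(Add(-1877, -972), -1558) = Add(-2849, -1558) = -4407)
Mul(T, Function('b')(Z)) = Mul(-4407, Add(2, Mul(-1, 4))) = Mul(-4407, Add(2, -4)) = Mul(-4407, -2) = 8814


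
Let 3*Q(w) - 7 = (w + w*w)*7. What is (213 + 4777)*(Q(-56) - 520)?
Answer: 33278310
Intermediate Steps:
Q(w) = 7/3 + 7*w/3 + 7*w²/3 (Q(w) = 7/3 + ((w + w*w)*7)/3 = 7/3 + ((w + w²)*7)/3 = 7/3 + (7*w + 7*w²)/3 = 7/3 + (7*w/3 + 7*w²/3) = 7/3 + 7*w/3 + 7*w²/3)
(213 + 4777)*(Q(-56) - 520) = (213 + 4777)*((7/3 + (7/3)*(-56) + (7/3)*(-56)²) - 520) = 4990*((7/3 - 392/3 + (7/3)*3136) - 520) = 4990*((7/3 - 392/3 + 21952/3) - 520) = 4990*(7189 - 520) = 4990*6669 = 33278310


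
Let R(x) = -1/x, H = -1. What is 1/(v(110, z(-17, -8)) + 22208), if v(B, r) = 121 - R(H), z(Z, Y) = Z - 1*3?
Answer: 1/22328 ≈ 4.4787e-5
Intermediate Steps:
z(Z, Y) = -3 + Z (z(Z, Y) = Z - 3 = -3 + Z)
v(B, r) = 120 (v(B, r) = 121 - (-1)/(-1) = 121 - (-1)*(-1) = 121 - 1*1 = 121 - 1 = 120)
1/(v(110, z(-17, -8)) + 22208) = 1/(120 + 22208) = 1/22328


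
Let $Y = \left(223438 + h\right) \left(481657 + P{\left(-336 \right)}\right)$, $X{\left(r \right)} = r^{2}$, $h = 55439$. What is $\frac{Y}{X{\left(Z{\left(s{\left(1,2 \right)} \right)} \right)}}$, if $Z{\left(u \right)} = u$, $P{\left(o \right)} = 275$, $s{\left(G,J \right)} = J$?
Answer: $33599937591$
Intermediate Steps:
$Y = 134399750364$ ($Y = \left(223438 + 55439\right) \left(481657 + 275\right) = 278877 \cdot 481932 = 134399750364$)
$\frac{Y}{X{\left(Z{\left(s{\left(1,2 \right)} \right)} \right)}} = \frac{134399750364}{2^{2}} = \frac{134399750364}{4} = 134399750364 \cdot \frac{1}{4} = 33599937591$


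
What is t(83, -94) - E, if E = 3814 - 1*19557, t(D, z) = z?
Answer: 15649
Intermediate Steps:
E = -15743 (E = 3814 - 19557 = -15743)
t(83, -94) - E = -94 - 1*(-15743) = -94 + 15743 = 15649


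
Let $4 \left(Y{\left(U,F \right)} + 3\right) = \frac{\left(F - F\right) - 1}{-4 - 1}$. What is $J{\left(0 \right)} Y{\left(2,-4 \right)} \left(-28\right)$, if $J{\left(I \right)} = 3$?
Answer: $\frac{1239}{5} \approx 247.8$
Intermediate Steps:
$Y{\left(U,F \right)} = - \frac{59}{20}$ ($Y{\left(U,F \right)} = -3 + \frac{\left(\left(F - F\right) - 1\right) \frac{1}{-4 - 1}}{4} = -3 + \frac{\left(0 - 1\right) \frac{1}{-5}}{4} = -3 + \frac{\left(-1\right) \left(- \frac{1}{5}\right)}{4} = -3 + \frac{1}{4} \cdot \frac{1}{5} = -3 + \frac{1}{20} = - \frac{59}{20}$)
$J{\left(0 \right)} Y{\left(2,-4 \right)} \left(-28\right) = 3 \left(- \frac{59}{20}\right) \left(-28\right) = \left(- \frac{177}{20}\right) \left(-28\right) = \frac{1239}{5}$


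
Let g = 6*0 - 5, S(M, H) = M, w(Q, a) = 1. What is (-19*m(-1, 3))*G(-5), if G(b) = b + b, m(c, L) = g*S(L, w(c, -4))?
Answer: -2850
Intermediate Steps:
g = -5 (g = 0 - 5 = -5)
m(c, L) = -5*L
G(b) = 2*b
(-19*m(-1, 3))*G(-5) = (-(-95)*3)*(2*(-5)) = -19*(-15)*(-10) = 285*(-10) = -2850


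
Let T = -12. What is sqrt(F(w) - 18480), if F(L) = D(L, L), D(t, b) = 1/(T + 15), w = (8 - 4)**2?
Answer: I*sqrt(166317)/3 ≈ 135.94*I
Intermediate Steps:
w = 16 (w = 4**2 = 16)
D(t, b) = 1/3 (D(t, b) = 1/(-12 + 15) = 1/3)
F(L) = 1/3
sqrt(F(w) - 18480) = sqrt(1/3 - 18480) = sqrt(-55439/3) = I*sqrt(166317)/3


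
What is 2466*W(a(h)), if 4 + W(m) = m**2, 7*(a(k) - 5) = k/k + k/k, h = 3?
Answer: 2892618/49 ≈ 59033.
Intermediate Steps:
a(k) = 37/7 (a(k) = 5 + (k/k + k/k)/7 = 5 + (1 + 1)/7 = 5 + (1/7)*2 = 5 + 2/7 = 37/7)
W(m) = -4 + m**2
2466*W(a(h)) = 2466*(-4 + (37/7)**2) = 2466*(-4 + 1369/49) = 2466*(1173/49) = 2892618/49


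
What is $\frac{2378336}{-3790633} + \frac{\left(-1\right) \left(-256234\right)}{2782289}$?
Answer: $- \frac{5645929034982}{10546636498937} \approx -0.53533$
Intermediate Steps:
$\frac{2378336}{-3790633} + \frac{\left(-1\right) \left(-256234\right)}{2782289} = 2378336 \left(- \frac{1}{3790633}\right) + 256234 \cdot \frac{1}{2782289} = - \frac{2378336}{3790633} + \frac{256234}{2782289} = - \frac{5645929034982}{10546636498937}$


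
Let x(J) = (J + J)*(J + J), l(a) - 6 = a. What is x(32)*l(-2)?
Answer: 16384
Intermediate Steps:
l(a) = 6 + a
x(J) = 4*J² (x(J) = (2*J)*(2*J) = 4*J²)
x(32)*l(-2) = (4*32²)*(6 - 2) = (4*1024)*4 = 4096*4 = 16384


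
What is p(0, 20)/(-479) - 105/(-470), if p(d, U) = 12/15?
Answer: 49919/225130 ≈ 0.22173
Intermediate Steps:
p(d, U) = ⅘ (p(d, U) = 12*(1/15) = ⅘)
p(0, 20)/(-479) - 105/(-470) = (⅘)/(-479) - 105/(-470) = (⅘)*(-1/479) - 105*(-1/470) = -4/2395 + 21/94 = 49919/225130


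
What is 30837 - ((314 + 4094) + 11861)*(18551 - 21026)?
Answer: 40296612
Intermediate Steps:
30837 - ((314 + 4094) + 11861)*(18551 - 21026) = 30837 - (4408 + 11861)*(-2475) = 30837 - 16269*(-2475) = 30837 - 1*(-40265775) = 30837 + 40265775 = 40296612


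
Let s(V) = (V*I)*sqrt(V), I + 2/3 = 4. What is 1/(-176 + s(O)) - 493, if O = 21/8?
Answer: -1942049607/3939203 - 280*sqrt(42)/3939203 ≈ -493.01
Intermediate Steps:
I = 10/3 (I = -2/3 + 4 = 10/3 ≈ 3.3333)
O = 21/8 (O = 21*(1/8) = 21/8 ≈ 2.6250)
s(V) = 10*V**(3/2)/3 (s(V) = (V*(10/3))*sqrt(V) = (10*V/3)*sqrt(V) = 10*V**(3/2)/3)
1/(-176 + s(O)) - 493 = 1/(-176 + 10*(21/8)**(3/2)/3) - 493 = 1/(-176 + 10*(21*sqrt(42)/32)/3) - 493 = 1/(-176 + 35*sqrt(42)/16) - 493 = -493 + 1/(-176 + 35*sqrt(42)/16)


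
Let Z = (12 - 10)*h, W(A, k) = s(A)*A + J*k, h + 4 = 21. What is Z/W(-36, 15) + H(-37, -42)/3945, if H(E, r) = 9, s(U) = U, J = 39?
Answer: 50353/2473515 ≈ 0.020357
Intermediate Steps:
h = 17 (h = -4 + 21 = 17)
W(A, k) = A**2 + 39*k (W(A, k) = A*A + 39*k = A**2 + 39*k)
Z = 34 (Z = (12 - 10)*17 = 2*17 = 34)
Z/W(-36, 15) + H(-37, -42)/3945 = 34/((-36)**2 + 39*15) + 9/3945 = 34/(1296 + 585) + 9*(1/3945) = 34/1881 + 3/1315 = 50353/2473515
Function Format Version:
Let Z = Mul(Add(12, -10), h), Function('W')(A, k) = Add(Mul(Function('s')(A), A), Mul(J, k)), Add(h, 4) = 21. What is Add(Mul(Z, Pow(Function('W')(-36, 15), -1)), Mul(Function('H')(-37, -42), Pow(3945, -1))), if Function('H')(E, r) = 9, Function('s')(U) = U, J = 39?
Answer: Rational(50353, 2473515) ≈ 0.020357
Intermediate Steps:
h = 17 (h = Add(-4, 21) = 17)
Function('W')(A, k) = Add(Pow(A, 2), Mul(39, k)) (Function('W')(A, k) = Add(Mul(A, A), Mul(39, k)) = Add(Pow(A, 2), Mul(39, k)))
Z = 34 (Z = Mul(Add(12, -10), 17) = Mul(2, 17) = 34)
Add(Mul(Z, Pow(Function('W')(-36, 15), -1)), Mul(Function('H')(-37, -42), Pow(3945, -1))) = Add(Mul(34, Pow(Add(Pow(-36, 2), Mul(39, 15)), -1)), Mul(9, Pow(3945, -1))) = Add(Mul(34, Pow(Add(1296, 585), -1)), Mul(9, Rational(1, 3945))) = Add(Mul(34, Pow(1881, -1)), Rational(3, 1315)) = Add(Mul(34, Rational(1, 1881)), Rational(3, 1315)) = Add(Rational(34, 1881), Rational(3, 1315)) = Rational(50353, 2473515)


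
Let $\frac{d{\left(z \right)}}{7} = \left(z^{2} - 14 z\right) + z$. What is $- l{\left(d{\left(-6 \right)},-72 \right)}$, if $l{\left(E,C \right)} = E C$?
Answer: $57456$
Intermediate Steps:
$d{\left(z \right)} = - 91 z + 7 z^{2}$ ($d{\left(z \right)} = 7 \left(\left(z^{2} - 14 z\right) + z\right) = 7 \left(z^{2} - 13 z\right) = - 91 z + 7 z^{2}$)
$l{\left(E,C \right)} = C E$
$- l{\left(d{\left(-6 \right)},-72 \right)} = - \left(-72\right) 7 \left(-6\right) \left(-13 - 6\right) = - \left(-72\right) 7 \left(-6\right) \left(-19\right) = - \left(-72\right) 798 = \left(-1\right) \left(-57456\right) = 57456$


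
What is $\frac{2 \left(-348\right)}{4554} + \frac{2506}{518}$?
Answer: $\frac{131569}{28083} \approx 4.685$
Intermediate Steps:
$\frac{2 \left(-348\right)}{4554} + \frac{2506}{518} = \left(-696\right) \frac{1}{4554} + 2506 \cdot \frac{1}{518} = - \frac{116}{759} + \frac{179}{37} = \frac{131569}{28083}$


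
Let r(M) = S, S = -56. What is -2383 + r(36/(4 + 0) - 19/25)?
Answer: -2439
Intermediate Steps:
r(M) = -56
-2383 + r(36/(4 + 0) - 19/25) = -2383 - 56 = -2439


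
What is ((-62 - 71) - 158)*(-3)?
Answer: 873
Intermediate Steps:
((-62 - 71) - 158)*(-3) = (-133 - 158)*(-3) = -291*(-3) = 873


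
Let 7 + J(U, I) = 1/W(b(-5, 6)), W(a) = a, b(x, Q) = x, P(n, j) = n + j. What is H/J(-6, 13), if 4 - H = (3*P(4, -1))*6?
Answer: 125/18 ≈ 6.9444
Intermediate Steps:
P(n, j) = j + n
J(U, I) = -36/5 (J(U, I) = -7 + 1/(-5) = -7 - ⅕ = -36/5)
H = -50 (H = 4 - 3*(-1 + 4)*6 = 4 - 3*3*6 = 4 - 9*6 = 4 - 1*54 = 4 - 54 = -50)
H/J(-6, 13) = -50/(-36/5) = -50*(-5/36) = 125/18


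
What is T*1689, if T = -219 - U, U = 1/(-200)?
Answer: -73976511/200 ≈ -3.6988e+5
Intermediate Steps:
U = -1/200 ≈ -0.0050000
T = -43799/200 (T = -219 - 1*(-1/200) = -219 + 1/200 = -43799/200 ≈ -219.00)
T*1689 = -43799/200*1689 = -73976511/200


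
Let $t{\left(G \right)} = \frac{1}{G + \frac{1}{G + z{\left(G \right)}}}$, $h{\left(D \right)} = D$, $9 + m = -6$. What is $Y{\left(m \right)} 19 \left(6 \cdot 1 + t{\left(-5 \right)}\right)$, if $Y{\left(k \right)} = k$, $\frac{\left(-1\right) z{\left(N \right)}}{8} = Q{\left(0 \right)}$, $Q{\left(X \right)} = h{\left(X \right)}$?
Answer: $- \frac{43035}{26} \approx -1655.2$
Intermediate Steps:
$m = -15$ ($m = -9 - 6 = -15$)
$Q{\left(X \right)} = X$
$z{\left(N \right)} = 0$ ($z{\left(N \right)} = \left(-8\right) 0 = 0$)
$t{\left(G \right)} = \frac{1}{G + \frac{1}{G}}$ ($t{\left(G \right)} = \frac{1}{G + \frac{1}{G + 0}} = \frac{1}{G + \frac{1}{G}}$)
$Y{\left(m \right)} 19 \left(6 \cdot 1 + t{\left(-5 \right)}\right) = \left(-15\right) 19 \left(6 \cdot 1 - \frac{5}{1 + \left(-5\right)^{2}}\right) = - 285 \left(6 - \frac{5}{1 + 25}\right) = - 285 \left(6 - \frac{5}{26}\right) = \left(-285\right) \frac{151}{26} = - \frac{43035}{26}$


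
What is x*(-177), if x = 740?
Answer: -130980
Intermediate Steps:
x*(-177) = 740*(-177) = -130980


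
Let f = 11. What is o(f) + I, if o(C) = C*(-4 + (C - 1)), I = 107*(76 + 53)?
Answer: 13869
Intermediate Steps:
I = 13803 (I = 107*129 = 13803)
o(C) = C*(-5 + C) (o(C) = C*(-4 + (-1 + C)) = C*(-5 + C))
o(f) + I = 11*(-5 + 11) + 13803 = 11*6 + 13803 = 66 + 13803 = 13869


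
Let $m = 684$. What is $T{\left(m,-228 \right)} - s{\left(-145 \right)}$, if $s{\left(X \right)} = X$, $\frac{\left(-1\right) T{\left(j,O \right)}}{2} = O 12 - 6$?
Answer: $5629$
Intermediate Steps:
$T{\left(j,O \right)} = 12 - 24 O$ ($T{\left(j,O \right)} = - 2 \left(O 12 - 6\right) = - 2 \left(12 O - 6\right) = - 2 \left(-6 + 12 O\right) = 12 - 24 O$)
$T{\left(m,-228 \right)} - s{\left(-145 \right)} = \left(12 - -5472\right) - -145 = \left(12 + 5472\right) + 145 = 5484 + 145 = 5629$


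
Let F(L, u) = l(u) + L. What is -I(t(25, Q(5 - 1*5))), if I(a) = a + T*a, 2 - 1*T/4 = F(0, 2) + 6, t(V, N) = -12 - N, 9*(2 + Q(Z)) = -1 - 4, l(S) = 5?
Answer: -2975/9 ≈ -330.56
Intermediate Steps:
Q(Z) = -23/9 (Q(Z) = -2 + (-1 - 4)/9 = -2 + (1/9)*(-5) = -2 - 5/9 = -23/9)
F(L, u) = 5 + L
T = -36 (T = 8 - 4*((5 + 0) + 6) = 8 - 4*(5 + 6) = 8 - 4*11 = 8 - 44 = -36)
I(a) = -35*a (I(a) = a - 36*a = -35*a)
-I(t(25, Q(5 - 1*5))) = -(-35)*(-12 - 1*(-23/9)) = -(-35)*(-12 + 23/9) = -(-35)*(-85)/9 = -1*2975/9 = -2975/9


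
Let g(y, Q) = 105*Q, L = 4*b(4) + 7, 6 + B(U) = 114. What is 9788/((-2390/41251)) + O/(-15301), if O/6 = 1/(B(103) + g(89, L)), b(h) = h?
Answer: -2597851111411944/15377428495 ≈ -1.6894e+5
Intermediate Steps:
B(U) = 108 (B(U) = -6 + 114 = 108)
L = 23 (L = 4*4 + 7 = 16 + 7 = 23)
O = 2/841 (O = 6/(108 + 105*23) = 6/(108 + 2415) = 6/2523 = 6*(1/2523) = 2/841 ≈ 0.0023781)
9788/((-2390/41251)) + O/(-15301) = 9788/((-2390/41251)) + (2/841)/(-15301) = 9788/((-2390*1/41251)) + (2/841)*(-1/15301) = 9788/(-2390/41251) - 2/12868141 = 9788*(-41251/2390) - 2/12868141 = -201882394/1195 - 2/12868141 = -2597851111411944/15377428495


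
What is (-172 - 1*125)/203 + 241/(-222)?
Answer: -114857/45066 ≈ -2.5486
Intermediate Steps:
(-172 - 1*125)/203 + 241/(-222) = (-172 - 125)*(1/203) + 241*(-1/222) = -297*1/203 - 241/222 = -297/203 - 241/222 = -114857/45066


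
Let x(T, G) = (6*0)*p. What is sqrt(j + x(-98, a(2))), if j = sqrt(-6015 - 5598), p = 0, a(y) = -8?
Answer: sqrt(7)*237**(1/4)*sqrt(I) ≈ 7.3404 + 7.3404*I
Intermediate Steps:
x(T, G) = 0 (x(T, G) = (6*0)*0 = 0*0 = 0)
j = 7*I*sqrt(237) (j = sqrt(-11613) = 7*I*sqrt(237) ≈ 107.76*I)
sqrt(j + x(-98, a(2))) = sqrt(7*I*sqrt(237) + 0) = sqrt(7*I*sqrt(237)) = sqrt(7)*237**(1/4)*sqrt(I)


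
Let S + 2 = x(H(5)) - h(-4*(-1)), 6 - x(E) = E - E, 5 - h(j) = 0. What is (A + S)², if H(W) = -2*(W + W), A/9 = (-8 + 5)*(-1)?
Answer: 676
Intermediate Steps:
h(j) = 5 (h(j) = 5 - 1*0 = 5 + 0 = 5)
A = 27 (A = 9*((-8 + 5)*(-1)) = 9*(-3*(-1)) = 9*3 = 27)
H(W) = -4*W
x(E) = 6 (x(E) = 6 - (E - E) = 6 - 1*0 = 6 + 0 = 6)
S = -1 (S = -2 + (6 - 1*5) = -2 + (6 - 5) = -2 + 1 = -1)
(A + S)² = (27 - 1)² = 26² = 676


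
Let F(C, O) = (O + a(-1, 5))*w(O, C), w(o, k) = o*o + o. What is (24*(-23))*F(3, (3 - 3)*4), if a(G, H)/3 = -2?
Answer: 0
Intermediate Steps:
a(G, H) = -6 (a(G, H) = 3*(-2) = -6)
w(o, k) = o + o² (w(o, k) = o² + o = o + o²)
F(C, O) = O*(1 + O)*(-6 + O) (F(C, O) = (O - 6)*(O*(1 + O)) = (-6 + O)*(O*(1 + O)) = O*(1 + O)*(-6 + O))
(24*(-23))*F(3, (3 - 3)*4) = (24*(-23))*(((3 - 3)*4)*(1 + (3 - 3)*4)*(-6 + (3 - 3)*4)) = -552*0*4*(1 + 0*4)*(-6 + 0*4) = -0*(1 + 0)*(-6 + 0) = -0*(-6) = -552*0 = 0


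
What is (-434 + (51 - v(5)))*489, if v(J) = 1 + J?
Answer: -190221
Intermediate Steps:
(-434 + (51 - v(5)))*489 = (-434 + (51 - (1 + 5)))*489 = (-434 + (51 - 1*6))*489 = (-434 + (51 - 6))*489 = (-434 + 45)*489 = -389*489 = -190221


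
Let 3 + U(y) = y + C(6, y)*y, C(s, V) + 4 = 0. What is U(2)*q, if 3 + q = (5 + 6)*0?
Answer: 27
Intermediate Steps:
C(s, V) = -4 (C(s, V) = -4 + 0 = -4)
q = -3 (q = -3 + (5 + 6)*0 = -3 + 11*0 = -3 + 0 = -3)
U(y) = -3 - 3*y (U(y) = -3 + (y - 4*y) = -3 - 3*y)
U(2)*q = (-3 - 3*2)*(-3) = (-3 - 6)*(-3) = -9*(-3) = 27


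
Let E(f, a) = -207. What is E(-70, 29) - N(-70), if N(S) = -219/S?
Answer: -14709/70 ≈ -210.13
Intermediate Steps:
E(-70, 29) - N(-70) = -207 - (-219)/(-70) = -207 - (-219)*(-1)/70 = -207 - 1*219/70 = -207 - 219/70 = -14709/70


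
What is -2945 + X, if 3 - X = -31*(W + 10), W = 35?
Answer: -1547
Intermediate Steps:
X = 1398 (X = 3 - (-31)*(35 + 10) = 3 - (-31)*45 = 3 - 1*(-1395) = 3 + 1395 = 1398)
-2945 + X = -2945 + 1398 = -1547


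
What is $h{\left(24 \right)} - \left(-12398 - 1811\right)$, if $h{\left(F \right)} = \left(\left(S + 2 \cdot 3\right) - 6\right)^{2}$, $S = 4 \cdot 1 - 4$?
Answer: $14209$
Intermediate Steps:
$S = 0$ ($S = 4 - 4 = 0$)
$h{\left(F \right)} = 0$ ($h{\left(F \right)} = \left(\left(0 + 2 \cdot 3\right) - 6\right)^{2} = \left(\left(0 + 6\right) - 6\right)^{2} = \left(6 - 6\right)^{2} = 0^{2} = 0$)
$h{\left(24 \right)} - \left(-12398 - 1811\right) = 0 - \left(-12398 - 1811\right) = 0 - -14209 = 0 + 14209 = 14209$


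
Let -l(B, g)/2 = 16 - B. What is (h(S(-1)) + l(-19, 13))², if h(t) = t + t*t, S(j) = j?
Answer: 4900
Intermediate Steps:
l(B, g) = -32 + 2*B (l(B, g) = -2*(16 - B) = -32 + 2*B)
h(t) = t + t²
(h(S(-1)) + l(-19, 13))² = (-(1 - 1) + (-32 + 2*(-19)))² = (-1*0 + (-32 - 38))² = (0 - 70)² = (-70)² = 4900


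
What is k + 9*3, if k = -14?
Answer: 13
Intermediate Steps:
k + 9*3 = -14 + 9*3 = -14 + 27 = 13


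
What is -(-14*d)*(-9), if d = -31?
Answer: 3906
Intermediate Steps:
-(-14*d)*(-9) = -(-14*(-31))*(-9) = -434*(-9) = -1*(-3906) = 3906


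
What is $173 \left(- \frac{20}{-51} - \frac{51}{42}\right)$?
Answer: $- \frac{101551}{714} \approx -142.23$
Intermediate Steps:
$173 \left(- \frac{20}{-51} - \frac{51}{42}\right) = 173 \left(\left(-20\right) \left(- \frac{1}{51}\right) - \frac{17}{14}\right) = 173 \left(\frac{20}{51} - \frac{17}{14}\right) = 173 \left(- \frac{587}{714}\right) = - \frac{101551}{714}$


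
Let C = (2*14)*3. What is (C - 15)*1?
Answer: 69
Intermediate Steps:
C = 84 (C = 28*3 = 84)
(C - 15)*1 = (84 - 15)*1 = 69*1 = 69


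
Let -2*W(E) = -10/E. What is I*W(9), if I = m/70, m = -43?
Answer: -43/126 ≈ -0.34127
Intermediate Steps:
W(E) = 5/E (W(E) = -(-5)/E = 5/E)
I = -43/70 ≈ -0.61429
I*W(9) = -43/(14*9) = -43/70*5/9 = -43/126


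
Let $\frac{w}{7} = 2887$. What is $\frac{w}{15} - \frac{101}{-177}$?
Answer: $\frac{397612}{295} \approx 1347.8$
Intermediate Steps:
$w = 20209$ ($w = 7 \cdot 2887 = 20209$)
$\frac{w}{15} - \frac{101}{-177} = \frac{20209}{15} - \frac{101}{-177} = 20209 \cdot \frac{1}{15} - - \frac{101}{177} = \frac{20209}{15} + \frac{101}{177} = \frac{397612}{295}$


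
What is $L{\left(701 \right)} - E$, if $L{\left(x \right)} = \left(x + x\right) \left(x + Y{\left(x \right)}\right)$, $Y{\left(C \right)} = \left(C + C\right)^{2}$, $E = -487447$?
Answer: $2757247057$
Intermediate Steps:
$Y{\left(C \right)} = 4 C^{2}$ ($Y{\left(C \right)} = \left(2 C\right)^{2} = 4 C^{2}$)
$L{\left(x \right)} = 2 x \left(x + 4 x^{2}\right)$ ($L{\left(x \right)} = \left(x + x\right) \left(x + 4 x^{2}\right) = 2 x \left(x + 4 x^{2}\right)$)
$L{\left(701 \right)} - E = 701^{2} \left(2 + 8 \cdot 701\right) - -487447 = 491401 \left(2 + 5608\right) + 487447 = 491401 \cdot 5610 + 487447 = 2756759610 + 487447 = 2757247057$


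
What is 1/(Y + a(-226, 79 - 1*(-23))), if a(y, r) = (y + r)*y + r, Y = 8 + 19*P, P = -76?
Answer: 1/26690 ≈ 3.7467e-5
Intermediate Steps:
Y = -1436 (Y = 8 + 19*(-76) = 8 - 1444 = -1436)
a(y, r) = r + y*(r + y) (a(y, r) = (r + y)*y + r = y*(r + y) + r = r + y*(r + y))
1/(Y + a(-226, 79 - 1*(-23))) = 1/(-1436 + ((79 - 1*(-23)) + (-226)² + (79 - 1*(-23))*(-226))) = 1/(-1436 + ((79 + 23) + 51076 + (79 + 23)*(-226))) = 1/(-1436 + (102 + 51076 + 102*(-226))) = 1/(-1436 + (102 + 51076 - 23052)) = 1/(-1436 + 28126) = 1/26690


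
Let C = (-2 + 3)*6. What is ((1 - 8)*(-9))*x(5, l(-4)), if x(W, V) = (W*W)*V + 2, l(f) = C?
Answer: 9576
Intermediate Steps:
C = 6 (C = 1*6 = 6)
l(f) = 6
x(W, V) = 2 + V*W**2 (x(W, V) = W**2*V + 2 = V*W**2 + 2 = 2 + V*W**2)
((1 - 8)*(-9))*x(5, l(-4)) = ((1 - 8)*(-9))*(2 + 6*5**2) = (-7*(-9))*(2 + 6*25) = 63*(2 + 150) = 63*152 = 9576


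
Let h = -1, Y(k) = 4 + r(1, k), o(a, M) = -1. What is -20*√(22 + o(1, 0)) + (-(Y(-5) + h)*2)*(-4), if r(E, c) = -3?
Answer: -20*√21 ≈ -91.651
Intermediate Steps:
Y(k) = 1 (Y(k) = 4 - 3 = 1)
-20*√(22 + o(1, 0)) + (-(Y(-5) + h)*2)*(-4) = -20*√(22 - 1) + (-(1 - 1)*2)*(-4) = -20*√21 + (-1*0*2)*(-4) = -20*√21 + (0*2)*(-4) = -20*√21 + 0*(-4) = -20*√21 + 0 = -20*√21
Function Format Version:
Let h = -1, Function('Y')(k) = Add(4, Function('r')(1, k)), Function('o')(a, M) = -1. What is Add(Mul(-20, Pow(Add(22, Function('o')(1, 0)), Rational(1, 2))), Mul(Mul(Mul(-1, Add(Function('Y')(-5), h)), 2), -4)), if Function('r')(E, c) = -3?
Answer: Mul(-20, Pow(21, Rational(1, 2))) ≈ -91.651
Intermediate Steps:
Function('Y')(k) = 1 (Function('Y')(k) = Add(4, -3) = 1)
Add(Mul(-20, Pow(Add(22, Function('o')(1, 0)), Rational(1, 2))), Mul(Mul(Mul(-1, Add(Function('Y')(-5), h)), 2), -4)) = Add(Mul(-20, Pow(Add(22, -1), Rational(1, 2))), Mul(Mul(Mul(-1, Add(1, -1)), 2), -4)) = Add(Mul(-20, Pow(21, Rational(1, 2))), Mul(Mul(Mul(-1, 0), 2), -4)) = Add(Mul(-20, Pow(21, Rational(1, 2))), Mul(Mul(0, 2), -4)) = Add(Mul(-20, Pow(21, Rational(1, 2))), Mul(0, -4)) = Add(Mul(-20, Pow(21, Rational(1, 2))), 0) = Mul(-20, Pow(21, Rational(1, 2)))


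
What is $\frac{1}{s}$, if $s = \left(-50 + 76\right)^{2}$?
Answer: $\frac{1}{676} \approx 0.0014793$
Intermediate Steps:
$s = 676$ ($s = 26^{2} = 676$)
$\frac{1}{s} = \frac{1}{676}$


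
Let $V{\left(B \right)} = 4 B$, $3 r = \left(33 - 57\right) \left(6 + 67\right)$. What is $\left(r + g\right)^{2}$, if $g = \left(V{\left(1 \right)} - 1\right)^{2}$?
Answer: $330625$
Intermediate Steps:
$r = -584$ ($r = \frac{\left(33 - 57\right) \left(6 + 67\right)}{3} = \frac{\left(-24\right) 73}{3} = \frac{1}{3} \left(-1752\right) = -584$)
$g = 9$ ($g = \left(4 \cdot 1 - 1\right)^{2} = \left(4 - 1\right)^{2} = 3^{2} = 9$)
$\left(r + g\right)^{2} = \left(-584 + 9\right)^{2} = \left(-575\right)^{2} = 330625$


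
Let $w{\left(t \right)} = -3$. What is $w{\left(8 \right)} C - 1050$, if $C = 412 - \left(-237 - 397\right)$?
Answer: $-4188$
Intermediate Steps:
$C = 1046$ ($C = 412 - \left(-237 - 397\right) = 412 - -634 = 412 + 634 = 1046$)
$w{\left(8 \right)} C - 1050 = \left(-3\right) 1046 - 1050 = -3138 - 1050 = -4188$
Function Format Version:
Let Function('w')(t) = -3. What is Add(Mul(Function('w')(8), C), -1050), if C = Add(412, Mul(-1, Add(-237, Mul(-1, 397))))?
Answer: -4188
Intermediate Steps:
C = 1046 (C = Add(412, Mul(-1, Add(-237, -397))) = Add(412, Mul(-1, -634)) = Add(412, 634) = 1046)
Add(Mul(Function('w')(8), C), -1050) = Add(Mul(-3, 1046), -1050) = Add(-3138, -1050) = -4188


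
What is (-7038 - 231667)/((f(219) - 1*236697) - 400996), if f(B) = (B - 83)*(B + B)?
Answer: 47741/115625 ≈ 0.41290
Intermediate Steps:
f(B) = 2*B*(-83 + B) (f(B) = (-83 + B)*(2*B) = 2*B*(-83 + B))
(-7038 - 231667)/((f(219) - 1*236697) - 400996) = (-7038 - 231667)/((2*219*(-83 + 219) - 1*236697) - 400996) = -238705/((2*219*136 - 236697) - 400996) = -238705/((59568 - 236697) - 400996) = -238705/(-177129 - 400996) = -238705/(-578125) = -238705*(-1/578125) = 47741/115625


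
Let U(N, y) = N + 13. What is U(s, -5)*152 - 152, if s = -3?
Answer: 1368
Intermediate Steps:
U(N, y) = 13 + N
U(s, -5)*152 - 152 = (13 - 3)*152 - 152 = 10*152 - 152 = 1520 - 152 = 1368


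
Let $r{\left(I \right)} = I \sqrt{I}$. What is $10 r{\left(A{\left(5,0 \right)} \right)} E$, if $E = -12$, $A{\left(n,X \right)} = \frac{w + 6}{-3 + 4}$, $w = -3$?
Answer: $- 360 \sqrt{3} \approx -623.54$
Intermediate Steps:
$A{\left(n,X \right)} = 3$ ($A{\left(n,X \right)} = \frac{-3 + 6}{-3 + 4} = \frac{3}{1} = 3 \cdot 1 = 3$)
$r{\left(I \right)} = I^{\frac{3}{2}}$
$10 r{\left(A{\left(5,0 \right)} \right)} E = 10 \cdot 3^{\frac{3}{2}} \left(-12\right) = 10 \cdot 3 \sqrt{3} \left(-12\right) = 30 \sqrt{3} \left(-12\right) = - 360 \sqrt{3}$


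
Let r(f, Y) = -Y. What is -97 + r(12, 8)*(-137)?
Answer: 999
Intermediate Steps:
-97 + r(12, 8)*(-137) = -97 - 1*8*(-137) = -97 - 8*(-137) = -97 + 1096 = 999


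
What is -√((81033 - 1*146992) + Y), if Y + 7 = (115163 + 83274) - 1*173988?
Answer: -3*I*√4613 ≈ -203.76*I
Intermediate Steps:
Y = 24442 (Y = -7 + ((115163 + 83274) - 1*173988) = -7 + (198437 - 173988) = -7 + 24449 = 24442)
-√((81033 - 1*146992) + Y) = -√((81033 - 1*146992) + 24442) = -√((81033 - 146992) + 24442) = -√(-65959 + 24442) = -√(-41517) = -3*I*√4613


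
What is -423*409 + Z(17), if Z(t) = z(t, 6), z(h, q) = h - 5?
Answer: -172995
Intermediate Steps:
z(h, q) = -5 + h
Z(t) = -5 + t
-423*409 + Z(17) = -423*409 + (-5 + 17) = -173007 + 12 = -172995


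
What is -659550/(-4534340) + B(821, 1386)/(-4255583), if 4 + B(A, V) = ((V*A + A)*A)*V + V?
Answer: -587543303054532331/1929626022022 ≈ -3.0449e+5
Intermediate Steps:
B(A, V) = -4 + V + A*V*(A + A*V) (B(A, V) = -4 + (((V*A + A)*A)*V + V) = -4 + (((A*V + A)*A)*V + V) = -4 + (((A + A*V)*A)*V + V) = -4 + ((A*(A + A*V))*V + V) = -4 + (A*V*(A + A*V) + V) = -4 + (V + A*V*(A + A*V)) = -4 + V + A*V*(A + A*V))
-659550/(-4534340) + B(821, 1386)/(-4255583) = -659550/(-4534340) + (-4 + 1386 + 1386*821² + 821²*1386²)/(-4255583) = -659550*(-1/4534340) + (-4 + 1386 + 1386*674041 + 674041*1920996)*(-1/4255583) = 65955/453434 + (-4 + 1386 + 934220826 + 1294830064836)*(-1/4255583) = 65955/453434 + 1295764287044*(-1/4255583) = 65955/453434 - 1295764287044/4255583 = -587543303054532331/1929626022022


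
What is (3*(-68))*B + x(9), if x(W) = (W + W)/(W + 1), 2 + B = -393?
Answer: 402909/5 ≈ 80582.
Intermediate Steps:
B = -395 (B = -2 - 393 = -395)
x(W) = 2*W/(1 + W) (x(W) = (2*W)/(1 + W) = 2*W/(1 + W))
(3*(-68))*B + x(9) = (3*(-68))*(-395) + 2*9/(1 + 9) = -204*(-395) + 2*9/10 = 80580 + 2*9*(⅒) = 80580 + 9/5 = 402909/5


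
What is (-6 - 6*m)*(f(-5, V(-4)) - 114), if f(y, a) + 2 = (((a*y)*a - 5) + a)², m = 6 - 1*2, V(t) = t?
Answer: -234150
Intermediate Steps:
m = 4 (m = 6 - 2 = 4)
f(y, a) = -2 + (-5 + a + y*a²)² (f(y, a) = -2 + (((a*y)*a - 5) + a)² = -2 + ((y*a² - 5) + a)² = -2 + ((-5 + y*a²) + a)² = -2 + (-5 + a + y*a²)²)
(-6 - 6*m)*(f(-5, V(-4)) - 114) = (-6 - 6*4)*((-2 + (-5 - 4 - 5*(-4)²)²) - 114) = (-6 - 24)*((-2 + (-5 - 4 - 5*16)²) - 114) = -30*((-2 + (-5 - 4 - 80)²) - 114) = -30*((-2 + (-89)²) - 114) = -30*((-2 + 7921) - 114) = -30*(7919 - 114) = -30*7805 = -234150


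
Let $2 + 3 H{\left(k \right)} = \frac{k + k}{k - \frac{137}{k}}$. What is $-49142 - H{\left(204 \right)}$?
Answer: $- \frac{6115083328}{124437} \approx -49142.0$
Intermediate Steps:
$H{\left(k \right)} = - \frac{2}{3} + \frac{2 k}{3 \left(k - \frac{137}{k}\right)}$ ($H{\left(k \right)} = - \frac{2}{3} + \frac{\left(k + k\right) \frac{1}{k - \frac{137}{k}}}{3} = - \frac{2}{3} + \frac{2 k \frac{1}{k - \frac{137}{k}}}{3} = - \frac{2}{3} + \frac{2 k}{3 \left(k - \frac{137}{k}\right)}$)
$-49142 - H{\left(204 \right)} = -49142 - \frac{274}{3 \left(-137 + 204^{2}\right)} = -49142 - \frac{274}{3 \left(-137 + 41616\right)} = -49142 - \frac{274}{3 \cdot 41479} = -49142 - \frac{274}{3} \cdot \frac{1}{41479} = -49142 - \frac{274}{124437} = - \frac{6115083328}{124437}$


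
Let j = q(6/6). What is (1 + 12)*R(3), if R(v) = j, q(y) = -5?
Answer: -65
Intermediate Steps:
j = -5
R(v) = -5
(1 + 12)*R(3) = (1 + 12)*(-5) = 13*(-5) = -65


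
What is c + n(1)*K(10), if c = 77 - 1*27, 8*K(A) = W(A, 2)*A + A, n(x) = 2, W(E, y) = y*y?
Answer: 125/2 ≈ 62.500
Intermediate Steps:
W(E, y) = y²
K(A) = 5*A/8 (K(A) = (2²*A + A)/8 = (4*A + A)/8 = (5*A)/8 = 5*A/8)
c = 50 (c = 77 - 27 = 50)
c + n(1)*K(10) = 50 + 2*((5/8)*10) = 50 + 2*(25/4) = 50 + 25/2 = 125/2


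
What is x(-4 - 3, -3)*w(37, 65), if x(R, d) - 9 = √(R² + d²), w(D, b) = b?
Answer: 585 + 65*√58 ≈ 1080.0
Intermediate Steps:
x(R, d) = 9 + √(R² + d²)
x(-4 - 3, -3)*w(37, 65) = (9 + √((-4 - 3)² + (-3)²))*65 = (9 + √((-7)² + 9))*65 = (9 + √(49 + 9))*65 = (9 + √58)*65 = 585 + 65*√58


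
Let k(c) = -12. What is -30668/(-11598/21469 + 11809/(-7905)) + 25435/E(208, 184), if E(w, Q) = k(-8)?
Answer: 53676488703335/4142515332 ≈ 12957.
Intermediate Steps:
E(w, Q) = -12
-30668/(-11598/21469 + 11809/(-7905)) + 25435/E(208, 184) = -30668/(-11598/21469 + 11809/(-7905)) + 25435/(-12) = -30668/(-11598*1/21469 + 11809*(-1/7905)) + 25435*(-1/12) = -30668/(-11598/21469 - 11809/7905) - 25435/12 = -30668/(-345209611/169712445) - 25435/12 = -30668*(-169712445/345209611) - 25435/12 = 5204741263260/345209611 - 25435/12 = 53676488703335/4142515332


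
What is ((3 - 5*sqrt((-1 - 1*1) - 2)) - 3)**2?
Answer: -100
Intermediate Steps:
((3 - 5*sqrt((-1 - 1*1) - 2)) - 3)**2 = ((3 - 5*sqrt((-1 - 1) - 2)) - 3)**2 = ((3 - 5*sqrt(-2 - 2)) - 3)**2 = ((3 - 10*I) - 3)**2 = (-10*I)**2 = -100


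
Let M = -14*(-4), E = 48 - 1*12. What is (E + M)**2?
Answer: 8464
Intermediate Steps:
E = 36 (E = 48 - 12 = 36)
M = 56
(E + M)**2 = (36 + 56)**2 = 92**2 = 8464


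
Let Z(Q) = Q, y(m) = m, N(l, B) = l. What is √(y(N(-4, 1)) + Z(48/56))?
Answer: I*√154/7 ≈ 1.7728*I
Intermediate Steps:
√(y(N(-4, 1)) + Z(48/56)) = √(-4 + 48/56) = √(-4 + 48*(1/56)) = √(-4 + 6/7) = √(-22/7) = I*√154/7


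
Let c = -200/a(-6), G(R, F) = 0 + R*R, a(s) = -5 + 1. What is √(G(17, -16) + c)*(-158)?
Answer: -158*√339 ≈ -2909.1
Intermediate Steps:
a(s) = -4
G(R, F) = R² (G(R, F) = 0 + R² = R²)
c = 50 (c = -200/(-4) = -200*(-¼) = 50)
√(G(17, -16) + c)*(-158) = √(17² + 50)*(-158) = √(289 + 50)*(-158) = √339*(-158) = -158*√339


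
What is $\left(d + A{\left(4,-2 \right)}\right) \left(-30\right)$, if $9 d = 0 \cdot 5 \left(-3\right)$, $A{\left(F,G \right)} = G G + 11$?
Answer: $-450$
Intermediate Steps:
$A{\left(F,G \right)} = 11 + G^{2}$ ($A{\left(F,G \right)} = G^{2} + 11 = 11 + G^{2}$)
$d = 0$ ($d = \frac{0 \cdot 5 \left(-3\right)}{9} = \frac{0 \left(-3\right)}{9} = \frac{1}{9} \cdot 0 = 0$)
$\left(d + A{\left(4,-2 \right)}\right) \left(-30\right) = \left(0 + \left(11 + \left(-2\right)^{2}\right)\right) \left(-30\right) = \left(0 + \left(11 + 4\right)\right) \left(-30\right) = \left(0 + 15\right) \left(-30\right) = 15 \left(-30\right) = -450$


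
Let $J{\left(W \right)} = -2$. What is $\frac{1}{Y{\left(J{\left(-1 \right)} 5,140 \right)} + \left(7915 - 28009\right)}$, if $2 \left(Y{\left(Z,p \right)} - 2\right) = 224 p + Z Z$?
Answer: $- \frac{1}{4362} \approx -0.00022925$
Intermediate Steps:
$Y{\left(Z,p \right)} = 2 + \frac{Z^{2}}{2} + 112 p$ ($Y{\left(Z,p \right)} = 2 + \frac{224 p + Z Z}{2} = 2 + \frac{224 p + Z^{2}}{2} = 2 + \frac{Z^{2} + 224 p}{2} = 2 + \left(\frac{Z^{2}}{2} + 112 p\right) = 2 + \frac{Z^{2}}{2} + 112 p$)
$\frac{1}{Y{\left(J{\left(-1 \right)} 5,140 \right)} + \left(7915 - 28009\right)} = \frac{1}{\left(2 + \frac{\left(\left(-2\right) 5\right)^{2}}{2} + 112 \cdot 140\right) + \left(7915 - 28009\right)} = \frac{1}{\left(2 + \frac{\left(-10\right)^{2}}{2} + 15680\right) - 20094} = \frac{1}{\left(2 + \frac{1}{2} \cdot 100 + 15680\right) - 20094} = \frac{1}{\left(2 + 50 + 15680\right) - 20094} = \frac{1}{15732 - 20094} = \frac{1}{-4362} = - \frac{1}{4362}$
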